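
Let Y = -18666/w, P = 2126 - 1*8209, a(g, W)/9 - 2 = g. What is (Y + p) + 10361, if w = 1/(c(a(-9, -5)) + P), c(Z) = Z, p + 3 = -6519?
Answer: 114725075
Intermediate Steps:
p = -6522 (p = -3 - 6519 = -6522)
a(g, W) = 18 + 9*g
P = -6083 (P = 2126 - 8209 = -6083)
w = -1/6146 (w = 1/((18 + 9*(-9)) - 6083) = 1/((18 - 81) - 6083) = 1/(-63 - 6083) = 1/(-6146) = -1/6146 ≈ -0.00016271)
Y = 114721236 (Y = -18666/(-1/6146) = -18666*(-6146) = 114721236)
(Y + p) + 10361 = (114721236 - 6522) + 10361 = 114714714 + 10361 = 114725075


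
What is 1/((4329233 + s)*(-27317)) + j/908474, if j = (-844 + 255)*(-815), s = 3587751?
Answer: 51908165156674503/98237041951018936 ≈ 0.52840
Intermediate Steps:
j = 480035 (j = -589*(-815) = 480035)
1/((4329233 + s)*(-27317)) + j/908474 = 1/((4329233 + 3587751)*(-27317)) + 480035/908474 = -1/27317/7916984 + 480035*(1/908474) = (1/7916984)*(-1/27317) + 480035/908474 = -1/216268251928 + 480035/908474 = 51908165156674503/98237041951018936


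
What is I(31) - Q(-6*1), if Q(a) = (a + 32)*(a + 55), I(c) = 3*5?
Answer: -1259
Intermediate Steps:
I(c) = 15
Q(a) = (32 + a)*(55 + a)
I(31) - Q(-6*1) = 15 - (1760 + (-6*1)**2 + 87*(-6*1)) = 15 - (1760 + (-6)**2 + 87*(-6)) = 15 - (1760 + 36 - 522) = 15 - 1*1274 = 15 - 1274 = -1259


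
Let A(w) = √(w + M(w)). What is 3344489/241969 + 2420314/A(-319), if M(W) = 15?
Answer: 3344489/241969 - 1210157*I*√19/38 ≈ 13.822 - 1.3881e+5*I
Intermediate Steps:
A(w) = √(15 + w) (A(w) = √(w + 15) = √(15 + w))
3344489/241969 + 2420314/A(-319) = 3344489/241969 + 2420314/(√(15 - 319)) = 3344489*(1/241969) + 2420314/(√(-304)) = 3344489/241969 + 2420314/((4*I*√19)) = 3344489/241969 + 2420314*(-I*√19/76) = 3344489/241969 - 1210157*I*√19/38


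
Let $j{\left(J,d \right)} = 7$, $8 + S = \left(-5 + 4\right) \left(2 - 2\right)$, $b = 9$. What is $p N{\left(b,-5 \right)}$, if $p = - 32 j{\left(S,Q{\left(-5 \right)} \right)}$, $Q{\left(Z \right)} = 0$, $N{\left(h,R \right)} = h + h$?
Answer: $-4032$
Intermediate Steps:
$S = -8$ ($S = -8 + \left(-5 + 4\right) \left(2 - 2\right) = -8 - 0 = -8 + 0 = -8$)
$N{\left(h,R \right)} = 2 h$
$p = -224$ ($p = \left(-32\right) 7 = -224$)
$p N{\left(b,-5 \right)} = - 224 \cdot 2 \cdot 9 = \left(-224\right) 18 = -4032$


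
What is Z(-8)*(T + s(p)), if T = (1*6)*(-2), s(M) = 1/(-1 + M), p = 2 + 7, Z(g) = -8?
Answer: 95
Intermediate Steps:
p = 9
T = -12 (T = 6*(-2) = -12)
Z(-8)*(T + s(p)) = -8*(-12 + 1/(-1 + 9)) = -8*(-12 + 1/8) = -8*(-12 + ⅛) = -8*(-95/8) = 95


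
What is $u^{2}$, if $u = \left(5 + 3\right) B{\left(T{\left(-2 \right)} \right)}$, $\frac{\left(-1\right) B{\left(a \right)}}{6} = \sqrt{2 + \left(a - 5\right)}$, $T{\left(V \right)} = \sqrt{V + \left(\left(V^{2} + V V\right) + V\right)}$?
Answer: $-2304$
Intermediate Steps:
$T{\left(V \right)} = \sqrt{2 V + 2 V^{2}}$ ($T{\left(V \right)} = \sqrt{V + \left(\left(V^{2} + V^{2}\right) + V\right)} = \sqrt{V + \left(2 V^{2} + V\right)} = \sqrt{V + \left(V + 2 V^{2}\right)} = \sqrt{2 V + 2 V^{2}}$)
$B{\left(a \right)} = - 6 \sqrt{-3 + a}$ ($B{\left(a \right)} = - 6 \sqrt{2 + \left(a - 5\right)} = - 6 \sqrt{2 + \left(-5 + a\right)} = - 6 \sqrt{-3 + a}$)
$u = - 48 i$ ($u = \left(5 + 3\right) \left(- 6 \sqrt{-3 + \sqrt{2} \sqrt{- 2 \left(1 - 2\right)}}\right) = 8 \left(- 6 \sqrt{-3 + \sqrt{2} \sqrt{\left(-2\right) \left(-1\right)}}\right) = 8 \left(- 6 \sqrt{-3 + \sqrt{2} \sqrt{2}}\right) = 8 \left(- 6 \sqrt{-3 + 2}\right) = 8 \left(- 6 \sqrt{-1}\right) = 8 \left(- 6 i\right) = - 48 i \approx - 48.0 i$)
$u^{2} = \left(- 48 i\right)^{2} = -2304$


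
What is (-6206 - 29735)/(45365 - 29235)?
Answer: -35941/16130 ≈ -2.2282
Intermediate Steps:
(-6206 - 29735)/(45365 - 29235) = -35941/16130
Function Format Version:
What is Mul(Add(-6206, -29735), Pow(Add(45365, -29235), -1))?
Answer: Rational(-35941, 16130) ≈ -2.2282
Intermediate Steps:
Mul(Add(-6206, -29735), Pow(Add(45365, -29235), -1)) = Mul(-35941, Pow(16130, -1)) = Mul(-35941, Rational(1, 16130)) = Rational(-35941, 16130)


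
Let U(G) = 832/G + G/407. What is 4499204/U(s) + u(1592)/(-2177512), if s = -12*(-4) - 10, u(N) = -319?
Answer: 37880373890402615/185125537704 ≈ 2.0462e+5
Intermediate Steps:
s = 38 (s = 48 - 10 = 38)
U(G) = 832/G + G/407 (U(G) = 832/G + G*(1/407) = 832/G + G/407)
4499204/U(s) + u(1592)/(-2177512) = 4499204/(832/38 + (1/407)*38) - 319/(-2177512) = 4499204/(832*(1/38) + 38/407) - 319*(-1/2177512) = 4499204/(416/19 + 38/407) + 319/2177512 = 4499204/(170034/7733) + 319/2177512 = 4499204*(7733/170034) + 319/2177512 = 17396172266/85017 + 319/2177512 = 37880373890402615/185125537704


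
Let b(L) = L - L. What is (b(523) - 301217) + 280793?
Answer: -20424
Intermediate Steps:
b(L) = 0
(b(523) - 301217) + 280793 = (0 - 301217) + 280793 = -301217 + 280793 = -20424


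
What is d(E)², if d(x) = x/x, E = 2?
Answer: 1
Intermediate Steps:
d(x) = 1
d(E)² = 1² = 1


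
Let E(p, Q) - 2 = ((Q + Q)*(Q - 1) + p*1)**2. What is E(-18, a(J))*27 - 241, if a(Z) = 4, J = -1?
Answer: 785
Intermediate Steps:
E(p, Q) = 2 + (p + 2*Q*(-1 + Q))**2 (E(p, Q) = 2 + ((Q + Q)*(Q - 1) + p*1)**2 = 2 + ((2*Q)*(-1 + Q) + p)**2 = 2 + (2*Q*(-1 + Q) + p)**2 = 2 + (p + 2*Q*(-1 + Q))**2)
E(-18, a(J))*27 - 241 = (2 + (-18 - 2*4 + 2*4**2)**2)*27 - 241 = (2 + (-18 - 8 + 2*16)**2)*27 - 241 = (2 + (-18 - 8 + 32)**2)*27 - 241 = (2 + 6**2)*27 - 241 = (2 + 36)*27 - 241 = 38*27 - 241 = 1026 - 241 = 785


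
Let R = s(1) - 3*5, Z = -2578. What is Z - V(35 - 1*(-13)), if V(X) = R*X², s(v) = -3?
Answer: 38894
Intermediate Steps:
R = -18 (R = -3 - 3*5 = -3 - 15 = -18)
V(X) = -18*X²
Z - V(35 - 1*(-13)) = -2578 - (-18)*(35 - 1*(-13))² = -2578 - (-18)*(35 + 13)² = -2578 - (-18)*48² = -2578 - (-18)*2304 = -2578 - 1*(-41472) = -2578 + 41472 = 38894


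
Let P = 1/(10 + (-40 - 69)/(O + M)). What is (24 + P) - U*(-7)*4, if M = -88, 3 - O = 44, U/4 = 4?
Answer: 660457/1399 ≈ 472.09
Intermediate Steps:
U = 16 (U = 4*4 = 16)
O = -41 (O = 3 - 1*44 = 3 - 44 = -41)
P = 129/1399 (P = 1/(10 + (-40 - 69)/(-41 - 88)) = 1/(10 - 109/(-129)) = 1/(10 - 109*(-1/129)) = 1/(10 + 109/129) = 1/(1399/129) = 129/1399 ≈ 0.092209)
(24 + P) - U*(-7)*4 = (24 + 129/1399) - 16*(-7)*4 = 33705/1399 - (-112)*4 = 33705/1399 - 1*(-448) = 33705/1399 + 448 = 660457/1399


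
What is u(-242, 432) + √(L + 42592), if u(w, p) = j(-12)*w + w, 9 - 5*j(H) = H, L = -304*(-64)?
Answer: -6292/5 + 4*√3878 ≈ -1009.3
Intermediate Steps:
L = 19456
j(H) = 9/5 - H/5
u(w, p) = 26*w/5 (u(w, p) = (9/5 - ⅕*(-12))*w + w = (9/5 + 12/5)*w + w = 21*w/5 + w = 26*w/5)
u(-242, 432) + √(L + 42592) = (26/5)*(-242) + √(19456 + 42592) = -6292/5 + √62048 = -6292/5 + 4*√3878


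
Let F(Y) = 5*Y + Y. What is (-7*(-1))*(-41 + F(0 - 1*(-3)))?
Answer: -161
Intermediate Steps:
F(Y) = 6*Y
(-7*(-1))*(-41 + F(0 - 1*(-3))) = (-7*(-1))*(-41 + 6*(0 - 1*(-3))) = 7*(-41 + 6*(0 + 3)) = 7*(-41 + 6*3) = 7*(-41 + 18) = 7*(-23) = -161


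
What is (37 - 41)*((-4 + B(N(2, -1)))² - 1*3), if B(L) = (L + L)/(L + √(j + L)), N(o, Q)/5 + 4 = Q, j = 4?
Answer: 4*(-176*I - 125*√21)/(25*√21 + 302*I) ≈ -4.5539 + 5.8595*I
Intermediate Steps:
N(o, Q) = -20 + 5*Q
B(L) = 2*L/(L + √(4 + L)) (B(L) = (L + L)/(L + √(4 + L)) = (2*L)/(L + √(4 + L)) = 2*L/(L + √(4 + L)))
(37 - 41)*((-4 + B(N(2, -1)))² - 1*3) = (37 - 41)*((-4 + 2*(-20 + 5*(-1))/((-20 + 5*(-1)) + √(4 + (-20 + 5*(-1)))))² - 1*3) = -4*((-4 + 2*(-20 - 5)/((-20 - 5) + √(4 + (-20 - 5))))² - 3) = -4*((-4 + 2*(-25)/(-25 + √(4 - 25)))² - 3) = -4*((-4 + 2*(-25)/(-25 + √(-21)))² - 3) = -4*((-4 + 2*(-25)/(-25 + I*√21))² - 3) = -4*((-4 - 50/(-25 + I*√21))² - 3) = -4*(-3 + (-4 - 50/(-25 + I*√21))²) = 12 - 4*(-4 - 50/(-25 + I*√21))²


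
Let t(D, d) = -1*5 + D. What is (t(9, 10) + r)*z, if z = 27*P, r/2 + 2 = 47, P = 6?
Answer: 15228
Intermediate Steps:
r = 90 (r = -4 + 2*47 = -4 + 94 = 90)
z = 162 (z = 27*6 = 162)
t(D, d) = -5 + D
(t(9, 10) + r)*z = ((-5 + 9) + 90)*162 = (4 + 90)*162 = 94*162 = 15228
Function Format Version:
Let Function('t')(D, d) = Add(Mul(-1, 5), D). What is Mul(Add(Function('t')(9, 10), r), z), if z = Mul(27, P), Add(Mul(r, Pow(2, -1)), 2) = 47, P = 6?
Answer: 15228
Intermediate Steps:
r = 90 (r = Add(-4, Mul(2, 47)) = Add(-4, 94) = 90)
z = 162 (z = Mul(27, 6) = 162)
Function('t')(D, d) = Add(-5, D)
Mul(Add(Function('t')(9, 10), r), z) = Mul(Add(Add(-5, 9), 90), 162) = Mul(Add(4, 90), 162) = Mul(94, 162) = 15228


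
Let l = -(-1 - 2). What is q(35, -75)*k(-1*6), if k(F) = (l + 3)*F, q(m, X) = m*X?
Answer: 94500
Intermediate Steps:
l = 3 (l = -1*(-3) = 3)
q(m, X) = X*m
k(F) = 6*F (k(F) = (3 + 3)*F = 6*F)
q(35, -75)*k(-1*6) = (-75*35)*(6*(-1*6)) = -15750*(-6) = -2625*(-36) = 94500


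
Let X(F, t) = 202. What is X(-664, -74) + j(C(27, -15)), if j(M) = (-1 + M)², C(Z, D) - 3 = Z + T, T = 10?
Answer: 1723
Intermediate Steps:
C(Z, D) = 13 + Z (C(Z, D) = 3 + (Z + 10) = 3 + (10 + Z) = 13 + Z)
X(-664, -74) + j(C(27, -15)) = 202 + (-1 + (13 + 27))² = 202 + (-1 + 40)² = 202 + 39² = 202 + 1521 = 1723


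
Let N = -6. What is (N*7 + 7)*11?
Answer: -385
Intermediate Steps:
(N*7 + 7)*11 = (-6*7 + 7)*11 = (-42 + 7)*11 = -35*11 = -385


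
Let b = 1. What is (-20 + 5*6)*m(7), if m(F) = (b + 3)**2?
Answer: 160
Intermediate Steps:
m(F) = 16 (m(F) = (1 + 3)**2 = 4**2 = 16)
(-20 + 5*6)*m(7) = (-20 + 5*6)*16 = (-20 + 30)*16 = 10*16 = 160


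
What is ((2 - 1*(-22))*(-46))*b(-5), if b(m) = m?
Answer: 5520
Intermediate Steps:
((2 - 1*(-22))*(-46))*b(-5) = ((2 - 1*(-22))*(-46))*(-5) = ((2 + 22)*(-46))*(-5) = (24*(-46))*(-5) = -1104*(-5) = 5520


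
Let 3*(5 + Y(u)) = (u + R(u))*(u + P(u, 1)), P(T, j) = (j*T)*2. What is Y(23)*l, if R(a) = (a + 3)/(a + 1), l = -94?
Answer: -309589/6 ≈ -51598.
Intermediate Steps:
P(T, j) = 2*T*j (P(T, j) = (T*j)*2 = 2*T*j)
R(a) = (3 + a)/(1 + a)
Y(u) = -5 + u*(u + (3 + u)/(1 + u)) (Y(u) = -5 + ((u + (3 + u)/(1 + u))*(u + 2*u*1))/3 = -5 + ((u + (3 + u)/(1 + u))*(u + 2*u))/3 = -5 + ((u + (3 + u)/(1 + u))*(3*u))/3 = -5 + (3*u*(u + (3 + u)/(1 + u)))/3 = -5 + u*(u + (3 + u)/(1 + u)))
Y(23)*l = ((23*(3 + 23) + (1 + 23)*(-5 + 23²))/(1 + 23))*(-94) = ((23*26 + 24*(-5 + 529))/24)*(-94) = ((598 + 24*524)/24)*(-94) = ((598 + 12576)/24)*(-94) = ((1/24)*13174)*(-94) = (6587/12)*(-94) = -309589/6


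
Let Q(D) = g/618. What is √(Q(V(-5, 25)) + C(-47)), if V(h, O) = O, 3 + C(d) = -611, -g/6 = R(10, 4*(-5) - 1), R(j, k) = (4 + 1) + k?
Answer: I*√6512278/103 ≈ 24.776*I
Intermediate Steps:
R(j, k) = 5 + k
g = 96 (g = -6*(5 + (4*(-5) - 1)) = -6*(5 + (-20 - 1)) = -6*(5 - 21) = -6*(-16) = 96)
C(d) = -614 (C(d) = -3 - 611 = -614)
Q(D) = 16/103 (Q(D) = 96/618 = 96*(1/618) = 16/103)
√(Q(V(-5, 25)) + C(-47)) = √(16/103 - 614) = √(-63226/103) = I*√6512278/103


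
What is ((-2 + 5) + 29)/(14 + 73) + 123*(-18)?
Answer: -192586/87 ≈ -2213.6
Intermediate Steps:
((-2 + 5) + 29)/(14 + 73) + 123*(-18) = (3 + 29)/87 - 2214 = 32*(1/87) - 2214 = 32/87 - 2214 = -192586/87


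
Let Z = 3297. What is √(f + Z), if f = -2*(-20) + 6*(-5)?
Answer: √3307 ≈ 57.507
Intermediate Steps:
f = 10 (f = 40 - 30 = 10)
√(f + Z) = √(10 + 3297) = √3307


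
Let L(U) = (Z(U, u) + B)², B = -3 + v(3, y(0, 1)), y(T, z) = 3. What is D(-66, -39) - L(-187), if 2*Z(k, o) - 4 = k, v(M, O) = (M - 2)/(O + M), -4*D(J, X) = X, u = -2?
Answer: -320005/36 ≈ -8889.0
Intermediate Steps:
D(J, X) = -X/4
v(M, O) = (-2 + M)/(M + O)
Z(k, o) = 2 + k/2
B = -17/6 (B = -3 + (-2 + 3)/(3 + 3) = -3 + 1/6 = -3 + (⅙)*1 = -3 + ⅙ = -17/6 ≈ -2.8333)
L(U) = (-⅚ + U/2)² (L(U) = ((2 + U/2) - 17/6)² = (-⅚ + U/2)²)
D(-66, -39) - L(-187) = -¼*(-39) - (-5 + 3*(-187))²/36 = 39/4 - (-5 - 561)²/36 = 39/4 - (-566)²/36 = 39/4 - 320356/36 = 39/4 - 1*80089/9 = 39/4 - 80089/9 = -320005/36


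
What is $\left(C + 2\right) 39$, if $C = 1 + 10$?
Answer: $507$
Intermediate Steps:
$C = 11$
$\left(C + 2\right) 39 = \left(11 + 2\right) 39 = 13 \cdot 39 = 507$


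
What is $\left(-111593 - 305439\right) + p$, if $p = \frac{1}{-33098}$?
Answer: $- \frac{13802925137}{33098} \approx -4.1703 \cdot 10^{5}$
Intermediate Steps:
$p = - \frac{1}{33098} \approx -3.0213 \cdot 10^{-5}$
$\left(-111593 - 305439\right) + p = \left(-111593 - 305439\right) - \frac{1}{33098} = -417032 - \frac{1}{33098} = - \frac{13802925137}{33098}$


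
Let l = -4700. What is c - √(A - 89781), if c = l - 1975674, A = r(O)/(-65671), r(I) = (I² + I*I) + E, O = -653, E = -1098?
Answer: -1980374 - I*√387252678021341/65671 ≈ -1.9804e+6 - 299.66*I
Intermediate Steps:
r(I) = -1098 + 2*I² (r(I) = (I² + I*I) - 1098 = (I² + I²) - 1098 = 2*I² - 1098 = -1098 + 2*I²)
A = -851720/65671 (A = (-1098 + 2*(-653)²)/(-65671) = (-1098 + 2*426409)*(-1/65671) = (-1098 + 852818)*(-1/65671) = 851720*(-1/65671) = -851720/65671 ≈ -12.969)
c = -1980374 (c = -4700 - 1975674 = -1980374)
c - √(A - 89781) = -1980374 - √(-851720/65671 - 89781) = -1980374 - √(-5896859771/65671) = -1980374 - I*√387252678021341/65671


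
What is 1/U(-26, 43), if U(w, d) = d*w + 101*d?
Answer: 1/3225 ≈ 0.00031008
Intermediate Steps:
U(w, d) = 101*d + d*w
1/U(-26, 43) = 1/(43*(101 - 26)) = 1/(43*75) = 1/3225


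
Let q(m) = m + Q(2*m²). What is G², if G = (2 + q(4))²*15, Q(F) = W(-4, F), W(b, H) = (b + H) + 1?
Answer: 337640625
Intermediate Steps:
W(b, H) = 1 + H + b (W(b, H) = (H + b) + 1 = 1 + H + b)
Q(F) = -3 + F (Q(F) = 1 + F - 4 = -3 + F)
q(m) = -3 + m + 2*m² (q(m) = m + (-3 + 2*m²) = -3 + m + 2*m²)
G = 18375 (G = (2 + (-3 + 4 + 2*4²))²*15 = (2 + (-3 + 4 + 2*16))²*15 = (2 + (-3 + 4 + 32))²*15 = (2 + 33)²*15 = 35²*15 = 1225*15 = 18375)
G² = 18375² = 337640625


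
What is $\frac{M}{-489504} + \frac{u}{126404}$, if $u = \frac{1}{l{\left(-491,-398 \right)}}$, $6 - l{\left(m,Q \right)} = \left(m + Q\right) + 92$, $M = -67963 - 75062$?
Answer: $\frac{1209781913817}{4140486390304} \approx 0.29218$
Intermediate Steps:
$M = -143025$ ($M = -67963 - 75062 = -143025$)
$l{\left(m,Q \right)} = -86 - Q - m$ ($l{\left(m,Q \right)} = 6 - \left(\left(m + Q\right) + 92\right) = 6 - \left(\left(Q + m\right) + 92\right) = 6 - \left(92 + Q + m\right) = -86 - Q - m$)
$u = \frac{1}{803}$ ($u = \frac{1}{-86 - -398 - -491} = \frac{1}{-86 + 398 + 491} = \frac{1}{803} \approx 0.0012453$)
$\frac{M}{-489504} + \frac{u}{126404} = - \frac{143025}{-489504} + \frac{1}{803 \cdot 126404} = \left(-143025\right) \left(- \frac{1}{489504}\right) + \frac{1}{803} \cdot \frac{1}{126404} = \frac{47675}{163168} + \frac{1}{101502412} = \frac{1209781913817}{4140486390304}$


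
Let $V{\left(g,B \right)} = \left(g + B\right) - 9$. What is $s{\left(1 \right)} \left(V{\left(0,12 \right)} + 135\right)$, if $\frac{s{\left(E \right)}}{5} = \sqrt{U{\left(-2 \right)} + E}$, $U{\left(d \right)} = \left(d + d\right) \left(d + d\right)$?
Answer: $690 \sqrt{17} \approx 2844.9$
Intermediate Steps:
$V{\left(g,B \right)} = -9 + B + g$ ($V{\left(g,B \right)} = \left(B + g\right) - 9 = -9 + B + g$)
$U{\left(d \right)} = 4 d^{2}$ ($U{\left(d \right)} = 2 d 2 d = 4 d^{2}$)
$s{\left(E \right)} = 5 \sqrt{16 + E}$ ($s{\left(E \right)} = 5 \sqrt{4 \left(-2\right)^{2} + E} = 5 \sqrt{4 \cdot 4 + E} = 5 \sqrt{16 + E}$)
$s{\left(1 \right)} \left(V{\left(0,12 \right)} + 135\right) = 5 \sqrt{16 + 1} \left(\left(-9 + 12 + 0\right) + 135\right) = 5 \sqrt{17} \left(3 + 135\right) = 5 \sqrt{17} \cdot 138 = 690 \sqrt{17}$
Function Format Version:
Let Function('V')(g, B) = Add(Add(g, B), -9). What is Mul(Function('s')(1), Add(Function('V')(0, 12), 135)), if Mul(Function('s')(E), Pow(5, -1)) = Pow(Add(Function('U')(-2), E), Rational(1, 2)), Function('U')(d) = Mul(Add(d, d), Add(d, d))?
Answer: Mul(690, Pow(17, Rational(1, 2))) ≈ 2844.9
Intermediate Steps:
Function('V')(g, B) = Add(-9, B, g) (Function('V')(g, B) = Add(Add(B, g), -9) = Add(-9, B, g))
Function('U')(d) = Mul(4, Pow(d, 2)) (Function('U')(d) = Mul(Mul(2, d), Mul(2, d)) = Mul(4, Pow(d, 2)))
Function('s')(E) = Mul(5, Pow(Add(16, E), Rational(1, 2))) (Function('s')(E) = Mul(5, Pow(Add(Mul(4, Pow(-2, 2)), E), Rational(1, 2))) = Mul(5, Pow(Add(Mul(4, 4), E), Rational(1, 2))) = Mul(5, Pow(Add(16, E), Rational(1, 2))))
Mul(Function('s')(1), Add(Function('V')(0, 12), 135)) = Mul(Mul(5, Pow(Add(16, 1), Rational(1, 2))), Add(Add(-9, 12, 0), 135)) = Mul(Mul(5, Pow(17, Rational(1, 2))), Add(3, 135)) = Mul(Mul(5, Pow(17, Rational(1, 2))), 138) = Mul(690, Pow(17, Rational(1, 2)))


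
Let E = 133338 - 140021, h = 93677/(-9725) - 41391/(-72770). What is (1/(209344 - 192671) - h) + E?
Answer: -15749536498799801/2359857238450 ≈ -6673.9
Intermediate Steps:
h = -1282869563/141537650 (h = 93677*(-1/9725) - 41391*(-1/72770) = -93677/9725 + 41391/72770 = -1282869563/141537650 ≈ -9.0638)
E = -6683
(1/(209344 - 192671) - h) + E = (1/(209344 - 192671) - 1*(-1282869563/141537650)) - 6683 = (1/16673 + 1282869563/141537650) - 6683 = 21389425761549/2359857238450 - 6683 = -15749536498799801/2359857238450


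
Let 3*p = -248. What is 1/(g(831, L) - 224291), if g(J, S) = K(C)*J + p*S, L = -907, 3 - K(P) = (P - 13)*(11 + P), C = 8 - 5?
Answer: -3/91438 ≈ -3.2809e-5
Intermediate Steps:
p = -248/3 (p = (⅓)*(-248) = -248/3 ≈ -82.667)
C = 3
K(P) = 3 - (-13 + P)*(11 + P) (K(P) = 3 - (P - 13)*(11 + P) = 3 - (-13 + P)*(11 + P))
g(J, S) = 143*J - 248*S/3 (g(J, S) = (146 - 1*3² + 2*3)*J - 248*S/3 = (146 - 1*9 + 6)*J - 248*S/3 = (146 - 9 + 6)*J - 248*S/3 = 143*J - 248*S/3)
1/(g(831, L) - 224291) = 1/((143*831 - 248/3*(-907)) - 224291) = 1/((118833 + 224936/3) - 224291) = 1/(581435/3 - 224291) = 1/(-91438/3) = -3/91438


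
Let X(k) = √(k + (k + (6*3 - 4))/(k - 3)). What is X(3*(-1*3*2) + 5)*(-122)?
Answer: -61*I*√209/2 ≈ -440.93*I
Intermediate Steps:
X(k) = √(k + (14 + k)/(-3 + k)) (X(k) = √(k + (k + (18 - 4))/(-3 + k)) = √(k + (k + 14)/(-3 + k)) = √(k + (14 + k)/(-3 + k)))
X(3*(-1*3*2) + 5)*(-122) = √((14 + (3*(-1*3*2) + 5) + (3*(-1*3*2) + 5)*(-3 + (3*(-1*3*2) + 5)))/(-3 + (3*(-1*3*2) + 5)))*(-122) = √((14 + (3*(-3*2) + 5) + (3*(-3*2) + 5)*(-3 + (3*(-3*2) + 5)))/(-3 + (3*(-3*2) + 5)))*(-122) = √((14 + (3*(-6) + 5) + (3*(-6) + 5)*(-3 + (3*(-6) + 5)))/(-3 + (3*(-6) + 5)))*(-122) = √((14 + (-18 + 5) + (-18 + 5)*(-3 + (-18 + 5)))/(-3 + (-18 + 5)))*(-122) = √((14 - 13 - 13*(-3 - 13))/(-3 - 13))*(-122) = √((14 - 13 - 13*(-16))/(-16))*(-122) = √(-(14 - 13 + 208)/16)*(-122) = √(-1/16*209)*(-122) = √(-209/16)*(-122) = (I*√209/4)*(-122) = -61*I*√209/2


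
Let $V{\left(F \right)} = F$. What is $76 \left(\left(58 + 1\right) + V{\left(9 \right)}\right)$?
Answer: $5168$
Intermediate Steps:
$76 \left(\left(58 + 1\right) + V{\left(9 \right)}\right) = 76 \left(\left(58 + 1\right) + 9\right) = 76 \left(59 + 9\right) = 76 \cdot 68 = 5168$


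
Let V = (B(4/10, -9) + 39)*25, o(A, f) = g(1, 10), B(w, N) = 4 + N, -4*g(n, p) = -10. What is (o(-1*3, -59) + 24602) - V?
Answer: 47509/2 ≈ 23755.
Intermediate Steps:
g(n, p) = 5/2 (g(n, p) = -¼*(-10) = 5/2)
o(A, f) = 5/2
V = 850 (V = ((4 - 9) + 39)*25 = (-5 + 39)*25 = 34*25 = 850)
(o(-1*3, -59) + 24602) - V = (5/2 + 24602) - 1*850 = 49209/2 - 850 = 47509/2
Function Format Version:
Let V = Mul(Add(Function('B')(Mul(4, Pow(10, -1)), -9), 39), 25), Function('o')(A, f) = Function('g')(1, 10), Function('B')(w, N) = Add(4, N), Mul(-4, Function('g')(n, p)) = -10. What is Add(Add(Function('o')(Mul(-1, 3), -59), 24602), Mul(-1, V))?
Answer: Rational(47509, 2) ≈ 23755.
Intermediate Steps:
Function('g')(n, p) = Rational(5, 2) (Function('g')(n, p) = Mul(Rational(-1, 4), -10) = Rational(5, 2))
Function('o')(A, f) = Rational(5, 2)
V = 850 (V = Mul(Add(Add(4, -9), 39), 25) = Mul(Add(-5, 39), 25) = Mul(34, 25) = 850)
Add(Add(Function('o')(Mul(-1, 3), -59), 24602), Mul(-1, V)) = Add(Add(Rational(5, 2), 24602), Mul(-1, 850)) = Add(Rational(49209, 2), -850) = Rational(47509, 2)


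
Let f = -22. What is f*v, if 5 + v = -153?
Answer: 3476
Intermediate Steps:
v = -158 (v = -5 - 153 = -158)
f*v = -22*(-158) = 3476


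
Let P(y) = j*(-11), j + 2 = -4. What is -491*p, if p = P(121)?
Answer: -32406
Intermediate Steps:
j = -6 (j = -2 - 4 = -6)
P(y) = 66 (P(y) = -6*(-11) = 66)
p = 66
-491*p = -491*66 = -32406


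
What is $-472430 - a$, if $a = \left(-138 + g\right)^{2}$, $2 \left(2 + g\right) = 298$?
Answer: $-472511$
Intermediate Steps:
$g = 147$ ($g = -2 + \frac{1}{2} \cdot 298 = -2 + 149 = 147$)
$a = 81$ ($a = \left(-138 + 147\right)^{2} = 9^{2} = 81$)
$-472430 - a = -472430 - 81 = -472511$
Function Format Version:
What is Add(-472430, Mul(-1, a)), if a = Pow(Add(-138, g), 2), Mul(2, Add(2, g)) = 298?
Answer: -472511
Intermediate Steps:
g = 147 (g = Add(-2, Mul(Rational(1, 2), 298)) = Add(-2, 149) = 147)
a = 81 (a = Pow(Add(-138, 147), 2) = Pow(9, 2) = 81)
Add(-472430, Mul(-1, a)) = Add(-472430, Mul(-1, 81)) = Add(-472430, -81) = -472511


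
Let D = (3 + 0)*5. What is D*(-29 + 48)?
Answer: 285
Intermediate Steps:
D = 15 (D = 3*5 = 15)
D*(-29 + 48) = 15*(-29 + 48) = 15*19 = 285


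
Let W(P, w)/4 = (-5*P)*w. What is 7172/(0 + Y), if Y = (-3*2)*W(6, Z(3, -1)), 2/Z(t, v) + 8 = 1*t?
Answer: -1793/72 ≈ -24.903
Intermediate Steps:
Z(t, v) = 2/(-8 + t) (Z(t, v) = 2/(-8 + 1*t) = 2/(-8 + t))
W(P, w) = -20*P*w (W(P, w) = 4*((-5*P)*w) = 4*(-5*P*w) = -20*P*w)
Y = -288 (Y = (-3*2)*(-20*6*2/(-8 + 3)) = -(-120)*6*2/(-5) = -(-120)*6*2*(-⅕) = -(-120)*6*(-2)/5 = -6*48 = -288)
7172/(0 + Y) = 7172/(0 - 288) = 7172/(-288) = 7172*(-1/288) = -1793/72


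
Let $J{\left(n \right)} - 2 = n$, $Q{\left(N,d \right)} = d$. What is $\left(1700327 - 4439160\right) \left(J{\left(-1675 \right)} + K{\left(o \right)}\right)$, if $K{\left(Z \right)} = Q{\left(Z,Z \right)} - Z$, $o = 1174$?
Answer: $4582067609$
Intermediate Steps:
$J{\left(n \right)} = 2 + n$
$K{\left(Z \right)} = 0$ ($K{\left(Z \right)} = Z - Z = 0$)
$\left(1700327 - 4439160\right) \left(J{\left(-1675 \right)} + K{\left(o \right)}\right) = \left(1700327 - 4439160\right) \left(\left(2 - 1675\right) + 0\right) = - 2738833 \left(-1673 + 0\right) = \left(-2738833\right) \left(-1673\right) = 4582067609$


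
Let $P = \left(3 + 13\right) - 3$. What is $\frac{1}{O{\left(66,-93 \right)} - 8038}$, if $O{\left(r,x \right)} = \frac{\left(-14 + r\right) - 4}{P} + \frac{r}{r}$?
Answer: $- \frac{13}{104433} \approx -0.00012448$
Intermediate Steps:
$P = 13$ ($P = 16 - 3 = 13$)
$O{\left(r,x \right)} = - \frac{5}{13} + \frac{r}{13}$ ($O{\left(r,x \right)} = \frac{\left(-14 + r\right) - 4}{13} + \frac{r}{r} = \left(-18 + r\right) \frac{1}{13} + 1 = \left(- \frac{18}{13} + \frac{r}{13}\right) + 1 = - \frac{5}{13} + \frac{r}{13}$)
$\frac{1}{O{\left(66,-93 \right)} - 8038} = \frac{1}{\left(- \frac{5}{13} + \frac{1}{13} \cdot 66\right) - 8038} = \frac{1}{\left(- \frac{5}{13} + \frac{66}{13}\right) - 8038} = \frac{1}{\frac{61}{13} - 8038} = \frac{1}{- \frac{104433}{13}} = - \frac{13}{104433}$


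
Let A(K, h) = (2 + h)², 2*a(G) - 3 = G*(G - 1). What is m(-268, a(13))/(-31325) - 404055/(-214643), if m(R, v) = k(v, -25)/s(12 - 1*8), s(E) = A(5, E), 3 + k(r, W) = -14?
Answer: 455656472431/242052911100 ≈ 1.8825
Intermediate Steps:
a(G) = 3/2 + G*(-1 + G)/2 (a(G) = 3/2 + (G*(G - 1))/2 = 3/2 + (G*(-1 + G))/2 = 3/2 + G*(-1 + G)/2)
k(r, W) = -17 (k(r, W) = -3 - 14 = -17)
s(E) = (2 + E)²
m(R, v) = -17/36 (m(R, v) = -17/(2 + (12 - 1*8))² = -17/(2 + (12 - 8))² = -17/(2 + 4)² = -17/(6²) = -17/36)
m(-268, a(13))/(-31325) - 404055/(-214643) = -17/36/(-31325) - 404055/(-214643) = -17/36*(-1/31325) - 404055*(-1/214643) = 17/1127700 + 404055/214643 = 455656472431/242052911100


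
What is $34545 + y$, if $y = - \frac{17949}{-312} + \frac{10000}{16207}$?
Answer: $\frac{58324571241}{1685528} \approx 34603.0$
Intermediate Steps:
$y = \frac{98006481}{1685528}$ ($y = \left(-17949\right) \left(- \frac{1}{312}\right) + 10000 \cdot \frac{1}{16207} = \frac{5983}{104} + \frac{10000}{16207} = \frac{98006481}{1685528} \approx 58.146$)
$34545 + y = 34545 + \frac{98006481}{1685528} = \frac{58324571241}{1685528}$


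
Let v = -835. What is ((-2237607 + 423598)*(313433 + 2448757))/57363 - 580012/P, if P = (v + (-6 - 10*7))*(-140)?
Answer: -53254728544586813/609673085 ≈ -8.7350e+7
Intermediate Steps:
P = 127540 (P = (-835 + (-6 - 10*7))*(-140) = (-835 + (-6 - 70))*(-140) = (-835 - 76)*(-140) = -911*(-140) = 127540)
((-2237607 + 423598)*(313433 + 2448757))/57363 - 580012/P = ((-2237607 + 423598)*(313433 + 2448757))/57363 - 580012/127540 = -1814009*2762190*(1/57363) - 580012*1/127540 = -5010637519710*1/57363 - 145003/31885 = -1670212506570/19121 - 145003/31885 = -53254728544586813/609673085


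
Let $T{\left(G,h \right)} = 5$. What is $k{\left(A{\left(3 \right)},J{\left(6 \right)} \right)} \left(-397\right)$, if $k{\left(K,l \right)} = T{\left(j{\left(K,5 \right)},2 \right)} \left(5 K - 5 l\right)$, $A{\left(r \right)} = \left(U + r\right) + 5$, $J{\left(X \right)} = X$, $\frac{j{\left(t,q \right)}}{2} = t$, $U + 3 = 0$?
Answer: $9925$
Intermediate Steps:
$U = -3$ ($U = -3 + 0 = -3$)
$j{\left(t,q \right)} = 2 t$
$A{\left(r \right)} = 2 + r$ ($A{\left(r \right)} = \left(-3 + r\right) + 5 = 2 + r$)
$k{\left(K,l \right)} = - 25 l + 25 K$ ($k{\left(K,l \right)} = 5 \left(5 K - 5 l\right) = 5 \left(- 5 l + 5 K\right) = - 25 l + 25 K$)
$k{\left(A{\left(3 \right)},J{\left(6 \right)} \right)} \left(-397\right) = \left(\left(-25\right) 6 + 25 \left(2 + 3\right)\right) \left(-397\right) = \left(-150 + 25 \cdot 5\right) \left(-397\right) = \left(-150 + 125\right) \left(-397\right) = \left(-25\right) \left(-397\right) = 9925$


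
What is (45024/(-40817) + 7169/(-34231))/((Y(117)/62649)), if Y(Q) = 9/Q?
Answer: -213363135646947/199600961 ≈ -1.0689e+6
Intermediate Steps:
Y(Q) = 9/Q
(45024/(-40817) + 7169/(-34231))/((Y(117)/62649)) = (45024/(-40817) + 7169/(-34231))/(((9/117)/62649)) = (45024*(-1/40817) + 7169*(-1/34231))/(((9*(1/117))*(1/62649))) = (-6432/5831 - 7169/34231)/(((1/13)*(1/62649))) = -261976231/(199600961*1/814437) = -261976231/199600961*814437 = -213363135646947/199600961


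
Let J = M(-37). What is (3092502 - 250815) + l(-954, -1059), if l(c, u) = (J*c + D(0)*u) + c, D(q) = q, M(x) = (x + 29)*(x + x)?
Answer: 2275965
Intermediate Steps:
M(x) = 2*x*(29 + x) (M(x) = (29 + x)*(2*x) = 2*x*(29 + x))
J = 592 (J = 2*(-37)*(29 - 37) = 2*(-37)*(-8) = 592)
l(c, u) = 593*c (l(c, u) = (592*c + 0*u) + c = (592*c + 0) + c = 592*c + c = 593*c)
(3092502 - 250815) + l(-954, -1059) = (3092502 - 250815) + 593*(-954) = 2841687 - 565722 = 2275965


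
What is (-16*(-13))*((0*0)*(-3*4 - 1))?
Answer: 0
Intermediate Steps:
(-16*(-13))*((0*0)*(-3*4 - 1)) = 208*(0*(-12 - 1)) = 208*(0*(-13)) = 208*0 = 0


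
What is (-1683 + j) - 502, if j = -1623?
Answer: -3808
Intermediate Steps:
(-1683 + j) - 502 = (-1683 - 1623) - 502 = -3306 - 502 = -3808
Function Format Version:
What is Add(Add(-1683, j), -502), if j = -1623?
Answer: -3808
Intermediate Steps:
Add(Add(-1683, j), -502) = Add(Add(-1683, -1623), -502) = Add(-3306, -502) = -3808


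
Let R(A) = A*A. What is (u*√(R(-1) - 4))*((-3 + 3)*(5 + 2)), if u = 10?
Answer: 0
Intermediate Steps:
R(A) = A²
(u*√(R(-1) - 4))*((-3 + 3)*(5 + 2)) = (10*√((-1)² - 4))*((-3 + 3)*(5 + 2)) = (10*√(1 - 4))*(0*7) = (10*√(-3))*0 = (10*(I*√3))*0 = (10*I*√3)*0 = 0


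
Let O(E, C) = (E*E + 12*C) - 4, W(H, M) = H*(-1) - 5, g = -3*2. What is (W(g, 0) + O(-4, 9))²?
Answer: 14641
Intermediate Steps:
g = -6
W(H, M) = -5 - H (W(H, M) = -H - 5 = -5 - H)
O(E, C) = -4 + E² + 12*C (O(E, C) = (E² + 12*C) - 4 = -4 + E² + 12*C)
(W(g, 0) + O(-4, 9))² = ((-5 - 1*(-6)) + (-4 + (-4)² + 12*9))² = ((-5 + 6) + (-4 + 16 + 108))² = (1 + 120)² = 121² = 14641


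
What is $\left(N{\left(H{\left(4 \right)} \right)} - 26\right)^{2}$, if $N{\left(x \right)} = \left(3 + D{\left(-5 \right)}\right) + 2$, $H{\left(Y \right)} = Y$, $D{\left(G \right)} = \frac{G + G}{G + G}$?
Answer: $400$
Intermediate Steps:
$D{\left(G \right)} = 1$ ($D{\left(G \right)} = \frac{2 G}{2 G} = 2 G \frac{1}{2 G} = 1$)
$N{\left(x \right)} = 6$ ($N{\left(x \right)} = \left(3 + 1\right) + 2 = 4 + 2 = 6$)
$\left(N{\left(H{\left(4 \right)} \right)} - 26\right)^{2} = \left(6 - 26\right)^{2} = \left(-20\right)^{2} = 400$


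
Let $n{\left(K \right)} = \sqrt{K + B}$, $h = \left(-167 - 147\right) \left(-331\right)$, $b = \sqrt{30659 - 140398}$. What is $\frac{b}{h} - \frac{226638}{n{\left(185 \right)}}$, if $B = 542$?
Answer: $- \frac{226638 \sqrt{727}}{727} + \frac{i \sqrt{109739}}{103934} \approx -8405.5 + 0.0031873 i$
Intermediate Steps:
$b = i \sqrt{109739}$ ($b = \sqrt{-109739} = i \sqrt{109739} \approx 331.27 i$)
$h = 103934$ ($h = \left(-314\right) \left(-331\right) = 103934$)
$n{\left(K \right)} = \sqrt{542 + K}$ ($n{\left(K \right)} = \sqrt{K + 542} = \sqrt{542 + K}$)
$\frac{b}{h} - \frac{226638}{n{\left(185 \right)}} = \frac{i \sqrt{109739}}{103934} - \frac{226638}{\sqrt{542 + 185}} = i \sqrt{109739} \cdot \frac{1}{103934} - \frac{226638}{\sqrt{727}} = \frac{i \sqrt{109739}}{103934} - 226638 \frac{\sqrt{727}}{727} = \frac{i \sqrt{109739}}{103934} - \frac{226638 \sqrt{727}}{727} = - \frac{226638 \sqrt{727}}{727} + \frac{i \sqrt{109739}}{103934}$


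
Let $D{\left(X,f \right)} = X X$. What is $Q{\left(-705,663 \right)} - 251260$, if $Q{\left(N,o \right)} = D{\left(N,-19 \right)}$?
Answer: $245765$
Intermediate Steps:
$D{\left(X,f \right)} = X^{2}$
$Q{\left(N,o \right)} = N^{2}$
$Q{\left(-705,663 \right)} - 251260 = \left(-705\right)^{2} - 251260 = 497025 - 251260 = 245765$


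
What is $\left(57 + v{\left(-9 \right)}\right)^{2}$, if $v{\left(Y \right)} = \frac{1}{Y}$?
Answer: $\frac{262144}{81} \approx 3236.3$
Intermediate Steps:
$\left(57 + v{\left(-9 \right)}\right)^{2} = \left(57 + \frac{1}{-9}\right)^{2} = \left(57 - \frac{1}{9}\right)^{2} = \left(\frac{512}{9}\right)^{2} = \frac{262144}{81}$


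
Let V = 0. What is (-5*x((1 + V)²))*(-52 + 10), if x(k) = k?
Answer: 210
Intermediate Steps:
(-5*x((1 + V)²))*(-52 + 10) = (-5*(1 + 0)²)*(-52 + 10) = -5*1²*(-42) = -5*1*(-42) = -5*(-42) = 210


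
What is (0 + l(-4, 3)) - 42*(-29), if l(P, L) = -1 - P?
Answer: 1221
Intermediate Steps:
(0 + l(-4, 3)) - 42*(-29) = (0 + (-1 - 1*(-4))) - 42*(-29) = (0 + (-1 + 4)) + 1218 = (0 + 3) + 1218 = 3 + 1218 = 1221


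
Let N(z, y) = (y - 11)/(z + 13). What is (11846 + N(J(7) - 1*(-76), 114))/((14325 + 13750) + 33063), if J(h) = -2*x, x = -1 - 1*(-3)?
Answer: 143859/742390 ≈ 0.19378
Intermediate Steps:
x = 2 (x = -1 + 3 = 2)
J(h) = -4 (J(h) = -2*2 = -4)
N(z, y) = (-11 + y)/(13 + z)
(11846 + N(J(7) - 1*(-76), 114))/((14325 + 13750) + 33063) = (11846 + (-11 + 114)/(13 + (-4 - 1*(-76))))/((14325 + 13750) + 33063) = (11846 + 103/(13 + (-4 + 76)))/(28075 + 33063) = (11846 + 103/(13 + 72))/61138 = (11846 + 103/85)*(1/61138) = (1007013/85)*(1/61138) = 143859/742390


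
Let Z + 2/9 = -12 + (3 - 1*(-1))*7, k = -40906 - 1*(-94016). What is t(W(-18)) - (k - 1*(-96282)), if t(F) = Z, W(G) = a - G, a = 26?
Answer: -1344386/9 ≈ -1.4938e+5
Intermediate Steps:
k = 53110 (k = -40906 + 94016 = 53110)
W(G) = 26 - G
Z = 142/9 (Z = -2/9 + (-12 + (3 - 1*(-1))*7) = -2/9 + (-12 + (3 + 1)*7) = -2/9 + (-12 + 4*7) = -2/9 + (-12 + 28) = -2/9 + 16 = 142/9 ≈ 15.778)
t(F) = 142/9
t(W(-18)) - (k - 1*(-96282)) = 142/9 - (53110 - 1*(-96282)) = 142/9 - (53110 + 96282) = 142/9 - 1*149392 = 142/9 - 149392 = -1344386/9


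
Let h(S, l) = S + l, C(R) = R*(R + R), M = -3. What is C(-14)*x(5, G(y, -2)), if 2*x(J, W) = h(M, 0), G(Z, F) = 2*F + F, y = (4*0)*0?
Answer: -588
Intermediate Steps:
C(R) = 2*R**2 (C(R) = R*(2*R) = 2*R**2)
y = 0 (y = 0*0 = 0)
G(Z, F) = 3*F
x(J, W) = -3/2 (x(J, W) = (-3 + 0)/2 = (1/2)*(-3) = -3/2)
C(-14)*x(5, G(y, -2)) = (2*(-14)**2)*(-3/2) = (2*196)*(-3/2) = 392*(-3/2) = -588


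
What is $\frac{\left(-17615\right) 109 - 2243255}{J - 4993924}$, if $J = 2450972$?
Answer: $\frac{2081645}{1271476} \approx 1.6372$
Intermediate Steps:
$\frac{\left(-17615\right) 109 - 2243255}{J - 4993924} = \frac{\left(-17615\right) 109 - 2243255}{2450972 - 4993924} = \frac{-1920035 - 2243255}{-2542952} = \left(-4163290\right) \left(- \frac{1}{2542952}\right) = \frac{2081645}{1271476}$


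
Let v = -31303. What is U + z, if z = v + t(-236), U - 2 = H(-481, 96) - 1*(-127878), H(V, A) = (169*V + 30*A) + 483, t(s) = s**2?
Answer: 74347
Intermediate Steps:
H(V, A) = 483 + 30*A + 169*V (H(V, A) = (30*A + 169*V) + 483 = 483 + 30*A + 169*V)
U = 49954 (U = 2 + ((483 + 30*96 + 169*(-481)) - 1*(-127878)) = 2 + ((483 + 2880 - 81289) + 127878) = 2 + (-77926 + 127878) = 2 + 49952 = 49954)
z = 24393 (z = -31303 + (-236)**2 = -31303 + 55696 = 24393)
U + z = 49954 + 24393 = 74347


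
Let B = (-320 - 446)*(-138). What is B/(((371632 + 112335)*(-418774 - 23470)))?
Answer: -1149/2326429369 ≈ -4.9389e-7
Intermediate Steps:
B = 105708 (B = -766*(-138) = 105708)
B/(((371632 + 112335)*(-418774 - 23470))) = 105708/(((371632 + 112335)*(-418774 - 23470))) = 105708/((483967*(-442244))) = 105708/(-214031501948) = 105708*(-1/214031501948) = -1149/2326429369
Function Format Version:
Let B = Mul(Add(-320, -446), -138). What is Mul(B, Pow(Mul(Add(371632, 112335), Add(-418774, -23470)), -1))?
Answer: Rational(-1149, 2326429369) ≈ -4.9389e-7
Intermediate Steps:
B = 105708 (B = Mul(-766, -138) = 105708)
Mul(B, Pow(Mul(Add(371632, 112335), Add(-418774, -23470)), -1)) = Mul(105708, Pow(Mul(Add(371632, 112335), Add(-418774, -23470)), -1)) = Mul(105708, Pow(Mul(483967, -442244), -1)) = Mul(105708, Pow(-214031501948, -1)) = Mul(105708, Rational(-1, 214031501948)) = Rational(-1149, 2326429369)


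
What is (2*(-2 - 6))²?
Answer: 256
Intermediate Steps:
(2*(-2 - 6))² = (2*(-8))² = (-16)² = 256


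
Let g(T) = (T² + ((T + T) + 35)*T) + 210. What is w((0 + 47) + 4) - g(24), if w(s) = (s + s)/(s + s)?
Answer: -2777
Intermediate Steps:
g(T) = 210 + T² + T*(35 + 2*T) (g(T) = (T² + (2*T + 35)*T) + 210 = (T² + (35 + 2*T)*T) + 210 = (T² + T*(35 + 2*T)) + 210 = 210 + T² + T*(35 + 2*T))
w(s) = 1 (w(s) = (2*s)/((2*s)) = (2*s)*(1/(2*s)) = 1)
w((0 + 47) + 4) - g(24) = 1 - (210 + 3*24² + 35*24) = 1 - (210 + 3*576 + 840) = 1 - (210 + 1728 + 840) = 1 - 1*2778 = 1 - 2778 = -2777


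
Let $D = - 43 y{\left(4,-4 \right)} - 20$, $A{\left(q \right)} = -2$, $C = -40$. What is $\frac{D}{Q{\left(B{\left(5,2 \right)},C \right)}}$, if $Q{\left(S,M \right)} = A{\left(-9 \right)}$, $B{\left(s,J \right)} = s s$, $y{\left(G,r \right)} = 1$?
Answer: $\frac{63}{2} \approx 31.5$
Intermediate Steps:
$B{\left(s,J \right)} = s^{2}$
$Q{\left(S,M \right)} = -2$
$D = -63$ ($D = \left(-43\right) 1 - 20 = -43 - 20 = -63$)
$\frac{D}{Q{\left(B{\left(5,2 \right)},C \right)}} = - \frac{63}{-2} = \left(-63\right) \left(- \frac{1}{2}\right) = \frac{63}{2}$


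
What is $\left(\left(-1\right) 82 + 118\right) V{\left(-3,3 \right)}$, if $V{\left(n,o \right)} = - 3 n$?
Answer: $324$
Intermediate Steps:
$\left(\left(-1\right) 82 + 118\right) V{\left(-3,3 \right)} = \left(\left(-1\right) 82 + 118\right) \left(\left(-3\right) \left(-3\right)\right) = \left(-82 + 118\right) 9 = 36 \cdot 9 = 324$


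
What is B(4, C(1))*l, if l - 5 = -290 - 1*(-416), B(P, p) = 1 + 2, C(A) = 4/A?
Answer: 393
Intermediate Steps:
B(P, p) = 3
l = 131 (l = 5 + (-290 - 1*(-416)) = 5 + (-290 + 416) = 5 + 126 = 131)
B(4, C(1))*l = 3*131 = 393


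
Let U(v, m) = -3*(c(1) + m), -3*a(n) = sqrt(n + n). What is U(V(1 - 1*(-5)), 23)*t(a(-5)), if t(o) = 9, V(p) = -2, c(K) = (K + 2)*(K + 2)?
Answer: -864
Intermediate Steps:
a(n) = -sqrt(2)*sqrt(n)/3 (a(n) = -sqrt(n + n)/3 = -sqrt(2)*sqrt(n)/3)
c(K) = (2 + K)**2 (c(K) = (2 + K)*(2 + K) = (2 + K)**2)
U(v, m) = -27 - 3*m (U(v, m) = -3*((2 + 1)**2 + m) = -3*(3**2 + m) = -3*(9 + m) = -27 - 3*m)
U(V(1 - 1*(-5)), 23)*t(a(-5)) = (-27 - 3*23)*9 = (-27 - 69)*9 = -96*9 = -864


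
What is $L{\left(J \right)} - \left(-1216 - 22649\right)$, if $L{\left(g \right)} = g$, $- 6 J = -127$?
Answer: $\frac{143317}{6} \approx 23886.0$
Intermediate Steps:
$J = \frac{127}{6}$ ($J = \left(- \frac{1}{6}\right) \left(-127\right) = \frac{127}{6} \approx 21.167$)
$L{\left(J \right)} - \left(-1216 - 22649\right) = \frac{127}{6} - \left(-1216 - 22649\right) = \frac{127}{6} - -23865 = \frac{127}{6} + 23865 = \frac{143317}{6}$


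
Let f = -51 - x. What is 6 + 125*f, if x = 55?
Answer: -13244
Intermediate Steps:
f = -106 (f = -51 - 1*55 = -51 - 55 = -106)
6 + 125*f = 6 + 125*(-106) = 6 - 13250 = -13244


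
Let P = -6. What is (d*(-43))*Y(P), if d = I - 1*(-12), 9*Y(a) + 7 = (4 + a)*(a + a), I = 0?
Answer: -2924/3 ≈ -974.67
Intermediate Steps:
Y(a) = -7/9 + 2*a*(4 + a)/9 (Y(a) = -7/9 + ((4 + a)*(a + a))/9 = -7/9 + ((4 + a)*(2*a))/9 = -7/9 + (2*a*(4 + a))/9 = -7/9 + 2*a*(4 + a)/9)
d = 12 (d = 0 - 1*(-12) = 0 + 12 = 12)
(d*(-43))*Y(P) = (12*(-43))*(-7/9 + (2/9)*(-6)² + (8/9)*(-6)) = -516*(-7/9 + (2/9)*36 - 16/3) = -516*(-7/9 + 8 - 16/3) = -516*17/9 = -2924/3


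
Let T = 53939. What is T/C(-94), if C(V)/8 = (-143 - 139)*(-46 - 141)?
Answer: 53939/421872 ≈ 0.12786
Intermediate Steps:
C(V) = 421872 (C(V) = 8*((-143 - 139)*(-46 - 141)) = 8*(-282*(-187)) = 8*52734 = 421872)
T/C(-94) = 53939/421872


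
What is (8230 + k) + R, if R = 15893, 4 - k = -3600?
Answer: 27727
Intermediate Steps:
k = 3604 (k = 4 - 1*(-3600) = 4 + 3600 = 3604)
(8230 + k) + R = (8230 + 3604) + 15893 = 11834 + 15893 = 27727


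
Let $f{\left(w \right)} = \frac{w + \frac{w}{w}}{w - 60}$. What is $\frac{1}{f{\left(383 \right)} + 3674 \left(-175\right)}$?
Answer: $- \frac{323}{207672466} \approx -1.5553 \cdot 10^{-6}$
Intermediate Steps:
$f{\left(w \right)} = \frac{1 + w}{-60 + w}$ ($f{\left(w \right)} = \frac{w + 1}{-60 + w} = \frac{1 + w}{-60 + w}$)
$\frac{1}{f{\left(383 \right)} + 3674 \left(-175\right)} = \frac{1}{\frac{1 + 383}{-60 + 383} + 3674 \left(-175\right)} = \frac{1}{\frac{1}{323} \cdot 384 - 642950} = \frac{1}{\frac{384}{323} - 642950} = \frac{1}{- \frac{207672466}{323}} = - \frac{323}{207672466}$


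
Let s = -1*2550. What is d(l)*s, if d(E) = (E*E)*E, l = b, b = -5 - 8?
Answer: 5602350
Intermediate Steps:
b = -13
l = -13
s = -2550
d(E) = E³ (d(E) = E²*E = E³)
d(l)*s = (-13)³*(-2550) = -2197*(-2550) = 5602350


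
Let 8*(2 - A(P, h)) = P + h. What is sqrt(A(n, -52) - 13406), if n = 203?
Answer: I*sqrt(214766)/4 ≈ 115.86*I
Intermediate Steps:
A(P, h) = 2 - P/8 - h/8 (A(P, h) = 2 - (P + h)/8 = 2 + (-P/8 - h/8) = 2 - P/8 - h/8)
sqrt(A(n, -52) - 13406) = sqrt((2 - 1/8*203 - 1/8*(-52)) - 13406) = sqrt((2 - 203/8 + 13/2) - 13406) = sqrt(-135/8 - 13406) = sqrt(-107383/8) = I*sqrt(214766)/4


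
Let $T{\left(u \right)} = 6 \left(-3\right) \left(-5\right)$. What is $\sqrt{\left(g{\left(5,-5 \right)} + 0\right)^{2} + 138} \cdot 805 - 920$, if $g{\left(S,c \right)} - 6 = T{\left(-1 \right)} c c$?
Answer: $-920 + 805 \sqrt{5089674} \approx 1.8152 \cdot 10^{6}$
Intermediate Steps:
$T{\left(u \right)} = 90$ ($T{\left(u \right)} = \left(-18\right) \left(-5\right) = 90$)
$g{\left(S,c \right)} = 6 + 90 c^{2}$ ($g{\left(S,c \right)} = 6 + 90 c c = 6 + 90 c^{2}$)
$\sqrt{\left(g{\left(5,-5 \right)} + 0\right)^{2} + 138} \cdot 805 - 920 = \sqrt{\left(\left(6 + 90 \left(-5\right)^{2}\right) + 0\right)^{2} + 138} \cdot 805 - 920 = \sqrt{\left(\left(6 + 90 \cdot 25\right) + 0\right)^{2} + 138} \cdot 805 - 920 = \sqrt{\left(\left(6 + 2250\right) + 0\right)^{2} + 138} \cdot 805 - 920 = \sqrt{\left(2256 + 0\right)^{2} + 138} \cdot 805 - 920 = \sqrt{2256^{2} + 138} \cdot 805 - 920 = \sqrt{5089536 + 138} \cdot 805 - 920 = \sqrt{5089674} \cdot 805 - 920 = 805 \sqrt{5089674} - 920 = -920 + 805 \sqrt{5089674}$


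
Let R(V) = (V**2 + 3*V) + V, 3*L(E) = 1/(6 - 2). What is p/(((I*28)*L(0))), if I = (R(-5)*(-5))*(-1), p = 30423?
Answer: 91269/175 ≈ 521.54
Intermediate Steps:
L(E) = 1/12 (L(E) = 1/(3*(6 - 2)) = (1/3)/4 = (1/3)*(1/4) = 1/12)
R(V) = V**2 + 4*V
I = 25 (I = (-5*(4 - 5)*(-5))*(-1) = (-5*(-1)*(-5))*(-1) = (5*(-5))*(-1) = -25*(-1) = 25)
p/(((I*28)*L(0))) = 30423/(((25*28)*(1/12))) = 30423/((700*(1/12))) = 30423/(175/3) = 30423*(3/175) = 91269/175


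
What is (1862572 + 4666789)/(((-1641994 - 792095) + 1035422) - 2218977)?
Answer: -6529361/3617644 ≈ -1.8049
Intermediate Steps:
(1862572 + 4666789)/(((-1641994 - 792095) + 1035422) - 2218977) = 6529361/((-2434089 + 1035422) - 2218977) = 6529361/(-1398667 - 2218977) = 6529361/(-3617644) = 6529361*(-1/3617644) = -6529361/3617644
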